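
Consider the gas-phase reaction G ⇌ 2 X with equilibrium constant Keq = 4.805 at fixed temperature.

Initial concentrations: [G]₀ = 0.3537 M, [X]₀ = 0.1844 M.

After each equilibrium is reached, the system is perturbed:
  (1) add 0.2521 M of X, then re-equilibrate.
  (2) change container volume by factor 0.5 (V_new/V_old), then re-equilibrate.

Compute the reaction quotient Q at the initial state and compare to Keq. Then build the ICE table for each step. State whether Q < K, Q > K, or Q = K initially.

Q₀ = 0.09614 vs Keq = 4.805 ⇒ Q<K, forward
Step 1:
                    G           X
  Initial      0.3537      0.1844
  Change       -0.254      0.5079
  Equil       0.09975      0.6923
  solve Keq expr → x = 0.254; check Q = 4.805
Then add 0.2521 M of X.
Step 2:
                    G           X
  Initial     0.09975      0.9444
  Change       0.0492    -0.09841
  Equil         0.149       0.846
  solve Keq expr → x = -0.0492; check Q = 4.805
Then change container volume by factor 0.5 (V_new/V_old).
Step 3:
                    G           X
  Initial      0.2979       1.692
  Change       0.1295      -0.259
  Equil        0.4274       1.433
  solve Keq expr → x = -0.1295; check Q = 4.805

Q₀ = 0.09614; Q < K (proceeds forward)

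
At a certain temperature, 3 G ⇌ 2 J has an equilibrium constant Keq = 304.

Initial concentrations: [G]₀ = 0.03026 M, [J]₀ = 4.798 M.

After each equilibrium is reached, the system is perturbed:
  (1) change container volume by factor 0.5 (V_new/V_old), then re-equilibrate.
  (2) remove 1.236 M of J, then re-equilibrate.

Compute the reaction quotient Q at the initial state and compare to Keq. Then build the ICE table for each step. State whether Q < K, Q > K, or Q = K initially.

Q₀ = 8.3083e+05 vs Keq = 304 ⇒ Q>K, reverse
Step 1:
                    G           J
  I           0.03026       4.798
  C            0.3779     -0.2519
  E            0.4081       4.546
  solve Keq expr → x = -0.126; check Q = 304
Then change container volume by factor 0.5 (V_new/V_old).
Step 2:
                    G           J
  I            0.8163       9.092
  C           -0.1632      0.1088
  E             0.653       9.201
  solve Keq expr → x = 0.05441; check Q = 304
Then remove 1.236 M of J.
Step 3:
                    G           J
  I             0.653       7.965
  C          -0.05796     0.03864
  E            0.5951       8.004
  solve Keq expr → x = 0.01932; check Q = 304

Q₀ = 8.3083e+05; Q > K (proceeds reverse)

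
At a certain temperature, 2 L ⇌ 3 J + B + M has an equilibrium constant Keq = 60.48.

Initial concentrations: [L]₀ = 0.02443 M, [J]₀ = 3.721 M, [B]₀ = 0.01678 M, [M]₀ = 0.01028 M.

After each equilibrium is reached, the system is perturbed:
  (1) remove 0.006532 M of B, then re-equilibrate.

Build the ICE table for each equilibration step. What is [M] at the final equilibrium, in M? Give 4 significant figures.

Q₀ = 14.89 vs Keq = 60.48 ⇒ Q<K, forward
Step 1:
                  L         J         B         M
  Initial   0.02443     3.721   0.01678   0.01028
  Change  -0.008306   0.01246  0.004153  0.004153
  Equil     0.01612     3.733   0.02093   0.01443
  solve Keq expr → x = 0.004153; check Q = 60.48
Then remove 0.006532 M of B.
Step 2:
                  L         J         B         M
  Initial   0.01612     3.733    0.0144   0.01443
  Change  -0.001868  0.002802 9.3391e-04 9.3391e-04
  Equil     0.01426     3.736   0.01534   0.01537
  solve Keq expr → x = 9.3391e-04; check Q = 60.48

[M]_eq = 0.01537 M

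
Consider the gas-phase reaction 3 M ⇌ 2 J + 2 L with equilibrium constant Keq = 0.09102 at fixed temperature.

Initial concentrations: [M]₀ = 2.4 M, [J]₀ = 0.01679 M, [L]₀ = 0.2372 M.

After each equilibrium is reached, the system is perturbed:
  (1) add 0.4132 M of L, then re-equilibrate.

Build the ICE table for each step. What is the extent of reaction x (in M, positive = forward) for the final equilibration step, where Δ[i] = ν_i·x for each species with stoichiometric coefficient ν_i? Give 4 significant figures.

x = -0.04944 M

Q₀ = 1.1474e-06 vs Keq = 0.09102 ⇒ Q<K, forward
Step 1:
                   M          J          L
  I              2.4    0.01679     0.2372
  C          -0.9247     0.6165     0.6165
  E            1.475     0.6333     0.8537
  solve Keq expr → x = 0.3082; check Q = 0.09102
Then add 0.4132 M of L.
Step 2:
                   M          J          L
  I            1.475     0.6333      1.267
  C           0.1483   -0.09889   -0.09889
  E            1.624     0.5344      1.168
  solve Keq expr → x = -0.04944; check Q = 0.09102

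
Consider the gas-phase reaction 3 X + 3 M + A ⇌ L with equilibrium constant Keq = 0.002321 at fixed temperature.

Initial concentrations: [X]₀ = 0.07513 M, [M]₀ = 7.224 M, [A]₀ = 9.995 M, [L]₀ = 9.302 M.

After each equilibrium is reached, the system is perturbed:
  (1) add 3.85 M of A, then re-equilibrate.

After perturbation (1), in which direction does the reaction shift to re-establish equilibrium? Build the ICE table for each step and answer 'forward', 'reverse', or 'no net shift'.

Q₀ = 5.821 vs Keq = 0.002321 ⇒ Q>K, reverse
Step 1:
                   X          M          A          L
  Initial    0.07513      7.224      9.995      9.302
  Change      0.8239     0.8239     0.2746    -0.2746
  Equil        0.899      8.048      10.27      9.027
  solve Keq expr → x = -0.2746; check Q = 0.002321
Then add 3.85 M of A.
Step 2:
                   X          M          A          L
  Initial      0.899      8.048      14.12      9.027
  Change    -0.08097   -0.08097   -0.02699    0.02699
  Equil        0.818      7.967      14.09      9.054
  solve Keq expr → x = 0.02699; check Q = 0.002321

Direction: forward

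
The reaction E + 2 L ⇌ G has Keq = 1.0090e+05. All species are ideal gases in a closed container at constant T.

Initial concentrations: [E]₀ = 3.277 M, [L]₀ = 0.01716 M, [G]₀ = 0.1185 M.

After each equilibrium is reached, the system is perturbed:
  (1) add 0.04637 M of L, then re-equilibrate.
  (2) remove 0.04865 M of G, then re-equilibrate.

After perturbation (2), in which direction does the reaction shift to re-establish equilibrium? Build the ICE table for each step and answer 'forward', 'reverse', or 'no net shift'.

Direction: forward

Q₀ = 122.8 vs Keq = 1.0090e+05 ⇒ Q<K, forward
Step 1:
                    E           L           G
  I             3.277     0.01716      0.1185
  C          -0.00827    -0.01654     0.00827
  E             3.269  6.1997e-04      0.1268
  solve Keq expr → x = 0.00827; check Q = 1.0090e+05
Then add 0.04637 M of L.
Step 2:
                    E           L           G
  I             3.269     0.04699      0.1268
  C          -0.02316    -0.04631     0.02316
  E             3.246  6.7663e-04      0.1499
  solve Keq expr → x = 0.02316; check Q = 1.0090e+05
Then remove 0.04865 M of G.
Step 3:
                    E           L           G
  I             3.246  6.7663e-04      0.1013
  C       -6.0171e-05 -1.2034e-04  6.0171e-05
  E             3.246  5.5628e-04      0.1013
  solve Keq expr → x = 6.0171e-05; check Q = 1.0090e+05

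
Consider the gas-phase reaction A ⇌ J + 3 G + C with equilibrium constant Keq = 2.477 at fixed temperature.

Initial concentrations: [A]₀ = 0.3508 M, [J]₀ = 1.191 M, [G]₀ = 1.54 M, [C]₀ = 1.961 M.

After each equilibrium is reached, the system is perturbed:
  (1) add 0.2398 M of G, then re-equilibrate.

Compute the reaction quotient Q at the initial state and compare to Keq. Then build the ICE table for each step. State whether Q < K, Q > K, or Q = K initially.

Q₀ = 24.32 vs Keq = 2.477 ⇒ Q>K, reverse
Step 1:
                    A           J           G           C
  Initial      0.3508       1.191        1.54       1.961
  Change       0.2046     -0.2046     -0.6139     -0.2046
  Equil        0.5554      0.9864      0.9261       1.756
  solve Keq expr → x = -0.2046; check Q = 2.477
Then add 0.2398 M of G.
Step 2:
                    A           J           G           C
  Initial      0.5554      0.9864       1.166       1.756
  Change        0.059      -0.059      -0.177      -0.059
  Equil        0.6144      0.9274      0.9889       1.697
  solve Keq expr → x = -0.059; check Q = 2.477

Q₀ = 24.32; Q > K (proceeds reverse)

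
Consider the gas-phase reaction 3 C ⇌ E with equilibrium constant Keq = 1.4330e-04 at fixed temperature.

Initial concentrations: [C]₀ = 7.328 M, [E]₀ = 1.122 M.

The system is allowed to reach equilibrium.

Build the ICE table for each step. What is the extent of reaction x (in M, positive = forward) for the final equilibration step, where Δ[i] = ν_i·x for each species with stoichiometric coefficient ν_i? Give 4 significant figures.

x = -0.9684 M

Q₀ = 0.002851 vs Keq = 1.4330e-04 ⇒ Q>K, reverse
Step 1:
                  C         E
  init        7.328     1.122
  Δ           2.905   -0.9684
  eq          10.23    0.1536
  solve Keq expr → x = -0.9684; check Q = 1.4330e-04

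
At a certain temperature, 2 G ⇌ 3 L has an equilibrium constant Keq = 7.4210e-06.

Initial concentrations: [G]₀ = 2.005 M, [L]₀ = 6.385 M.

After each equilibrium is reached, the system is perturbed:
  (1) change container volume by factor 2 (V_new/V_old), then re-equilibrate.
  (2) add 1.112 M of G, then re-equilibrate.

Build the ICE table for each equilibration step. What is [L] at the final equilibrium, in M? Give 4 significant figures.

Q₀ = 64.75 vs Keq = 7.4210e-06 ⇒ Q>K, reverse
Step 1:
                   G          L
  I            2.005      6.385
  C            4.213     -6.319
  E            6.218    0.06595
  solve Keq expr → x = -2.106; check Q = 7.4210e-06
Then change container volume by factor 2 (V_new/V_old).
Step 2:
                   G          L
  I            3.109    0.03298
  C        -0.005681   0.008521
  E            3.103     0.0415
  solve Keq expr → x = 0.00284; check Q = 7.4210e-06
Then add 1.112 M of G.
Step 3:
                   G          L
  I            4.215     0.0415
  C        -0.006233    0.00935
  E            4.209    0.05085
  solve Keq expr → x = 0.003117; check Q = 7.4210e-06

[L]_eq = 0.05085 M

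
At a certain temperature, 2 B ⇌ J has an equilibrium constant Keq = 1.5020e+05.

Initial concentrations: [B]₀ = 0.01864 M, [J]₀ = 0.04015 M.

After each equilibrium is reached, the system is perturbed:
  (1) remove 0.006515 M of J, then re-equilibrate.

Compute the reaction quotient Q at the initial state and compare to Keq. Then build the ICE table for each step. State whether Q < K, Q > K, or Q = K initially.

Q₀ = 115.6 vs Keq = 1.5020e+05 ⇒ Q<K, forward
Step 1:
                    B           J
  init        0.01864     0.04015
  Δ          -0.01807    0.009034
  eq       5.7224e-04     0.04918
  solve Keq expr → x = 0.009034; check Q = 1.5020e+05
Then remove 0.006515 M of J.
Step 2:
                    B           J
  init     5.7224e-04     0.04267
  Δ       -3.9124e-05  1.9562e-05
  eq       5.3311e-04     0.04269
  solve Keq expr → x = 1.9562e-05; check Q = 1.5020e+05

Q₀ = 115.6; Q < K (proceeds forward)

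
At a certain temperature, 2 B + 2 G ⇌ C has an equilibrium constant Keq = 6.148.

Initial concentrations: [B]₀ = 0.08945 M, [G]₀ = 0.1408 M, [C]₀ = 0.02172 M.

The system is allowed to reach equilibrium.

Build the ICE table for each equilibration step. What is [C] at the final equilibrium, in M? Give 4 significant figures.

Q₀ = 136.9 vs Keq = 6.148 ⇒ Q>K, reverse
Step 1:
                   B          G          C
  init       0.08945     0.1408    0.02172
  Δ          0.03719    0.03719    -0.0186
  eq          0.1266      0.178   0.003124
  solve Keq expr → x = -0.0186; check Q = 6.148

[C]_eq = 0.003124 M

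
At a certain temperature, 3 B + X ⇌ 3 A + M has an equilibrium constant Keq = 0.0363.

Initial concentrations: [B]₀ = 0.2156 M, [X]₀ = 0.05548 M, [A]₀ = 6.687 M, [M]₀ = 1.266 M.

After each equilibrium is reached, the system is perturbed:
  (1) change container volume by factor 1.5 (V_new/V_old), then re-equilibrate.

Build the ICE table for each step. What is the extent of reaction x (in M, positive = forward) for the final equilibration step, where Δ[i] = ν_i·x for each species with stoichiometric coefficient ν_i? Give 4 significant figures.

Q₀ = 6.8084e+05 vs Keq = 0.0363 ⇒ Q>K, reverse
Step 1:
                    B           X           A           M
  I            0.2156     0.05548       6.687       1.266
  C              3.56       1.187       -3.56      -1.187
  E             3.776       1.242       3.127     0.07936
  solve Keq expr → x = -1.187; check Q = 0.0363
Then change container volume by factor 1.5 (V_new/V_old).
Step 2:
                    B           X           A           M
  I             2.517      0.8281       2.085     0.05291
  C                 0           0           0           0
  E             2.517      0.8281       2.085     0.05291
  solve Keq expr → x = 0; check Q = 0.0363

x = 0 M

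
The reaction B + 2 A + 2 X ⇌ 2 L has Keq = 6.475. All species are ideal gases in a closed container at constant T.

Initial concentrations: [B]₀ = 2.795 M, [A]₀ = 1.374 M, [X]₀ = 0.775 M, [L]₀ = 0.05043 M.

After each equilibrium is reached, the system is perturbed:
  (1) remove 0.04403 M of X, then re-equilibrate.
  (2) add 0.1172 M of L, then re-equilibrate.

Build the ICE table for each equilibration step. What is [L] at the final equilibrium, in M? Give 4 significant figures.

[L]_eq = 0.6955 M

Q₀ = 8.0245e-04 vs Keq = 6.475 ⇒ Q<K, forward
Step 1:
                   B          A          X          L
  init         2.795      1.374      0.775    0.05043
  Δ          -0.2893    -0.5786    -0.5786     0.5786
  eq           2.506     0.7954     0.1964     0.6291
  solve Keq expr → x = 0.2893; check Q = 6.475
Then remove 0.04403 M of X.
Step 2:
                   B          A          X          L
  init         2.506     0.7954     0.1523     0.6291
  Δ          0.01413    0.02826    0.02826   -0.02826
  eq            2.52     0.8236     0.1806     0.6008
  solve Keq expr → x = -0.01413; check Q = 6.475
Then add 0.1172 M of L.
Step 3:
                   B          A          X          L
  init          2.52     0.8236     0.1806      0.718
  Δ          0.01123    0.02247    0.02247   -0.02247
  eq           2.531     0.8461     0.2031     0.6955
  solve Keq expr → x = -0.01123; check Q = 6.475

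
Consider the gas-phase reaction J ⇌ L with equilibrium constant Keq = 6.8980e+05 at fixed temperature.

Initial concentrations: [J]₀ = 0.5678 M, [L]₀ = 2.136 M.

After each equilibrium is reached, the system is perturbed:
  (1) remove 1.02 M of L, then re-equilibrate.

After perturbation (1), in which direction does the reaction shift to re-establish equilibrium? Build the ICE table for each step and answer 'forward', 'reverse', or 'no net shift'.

Q₀ = 3.762 vs Keq = 6.8980e+05 ⇒ Q<K, forward
Step 1:
                  J         L
  init       0.5678     2.136
  Δ         -0.5678    0.5678
  eq      3.9197e-06     2.704
  solve Keq expr → x = 0.5678; check Q = 6.8980e+05
Then remove 1.02 M of L.
Step 2:
                  J         L
  init    3.9197e-06     1.684
  Δ       -1.4787e-06 1.4787e-06
  eq      2.4410e-06     1.684
  solve Keq expr → x = 1.4787e-06; check Q = 6.8980e+05

Direction: forward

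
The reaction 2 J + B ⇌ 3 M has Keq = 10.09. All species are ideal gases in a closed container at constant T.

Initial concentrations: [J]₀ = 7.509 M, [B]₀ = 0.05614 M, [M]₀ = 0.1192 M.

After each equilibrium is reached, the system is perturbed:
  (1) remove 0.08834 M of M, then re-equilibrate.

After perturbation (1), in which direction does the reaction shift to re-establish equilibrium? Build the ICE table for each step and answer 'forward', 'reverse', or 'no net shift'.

Direction: forward

Q₀ = 5.3505e-04 vs Keq = 10.09 ⇒ Q<K, forward
Step 1:
                  J         B         M
  Initial     7.509   0.05614    0.1192
  Change    -0.1122   -0.0561    0.1683
  Equil       7.397 4.3042e-05    0.2875
  solve Keq expr → x = 0.0561; check Q = 10.09
Then remove 0.08834 M of M.
Step 2:
                  J         B         M
  Initial     7.397 4.3042e-05    0.1992
  Change  -5.7431e-05 -2.8716e-05 8.6147e-05
  Equil       7.397 1.4326e-05    0.1992
  solve Keq expr → x = 2.8716e-05; check Q = 10.09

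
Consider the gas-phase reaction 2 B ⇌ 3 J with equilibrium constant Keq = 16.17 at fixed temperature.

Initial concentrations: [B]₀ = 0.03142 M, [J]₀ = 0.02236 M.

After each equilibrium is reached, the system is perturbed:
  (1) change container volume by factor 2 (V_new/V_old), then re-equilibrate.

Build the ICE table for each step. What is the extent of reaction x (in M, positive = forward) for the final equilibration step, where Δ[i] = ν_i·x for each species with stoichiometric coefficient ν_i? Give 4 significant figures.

x = 2.6492e-04 M

Q₀ = 0.01132 vs Keq = 16.17 ⇒ Q<K, forward
Step 1:
                    B           J
  Initial     0.03142     0.02236
  Change     -0.02744     0.04116
  Equil      0.003981     0.06352
  solve Keq expr → x = 0.01372; check Q = 16.17
Then change container volume by factor 2 (V_new/V_old).
Step 2:
                    B           J
  Initial    0.001991     0.03176
  Change  -5.2984e-04  7.9477e-04
  Equil      0.001461     0.03255
  solve Keq expr → x = 2.6492e-04; check Q = 16.17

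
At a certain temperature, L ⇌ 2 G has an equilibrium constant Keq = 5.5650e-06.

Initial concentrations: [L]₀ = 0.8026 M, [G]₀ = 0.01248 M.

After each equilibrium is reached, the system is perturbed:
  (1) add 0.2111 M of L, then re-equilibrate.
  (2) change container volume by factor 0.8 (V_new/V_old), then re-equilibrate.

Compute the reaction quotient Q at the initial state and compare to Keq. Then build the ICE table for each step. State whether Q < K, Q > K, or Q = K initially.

Q₀ = 1.9406e-04 vs Keq = 5.5650e-06 ⇒ Q>K, reverse
Step 1:
                   L          G
  Initial     0.8026    0.01248
  Change     0.00518   -0.01036
  Equil       0.8078    0.00212
  solve Keq expr → x = -0.00518; check Q = 5.5650e-06
Then add 0.2111 M of L.
Step 2:
                   L          G
  Initial      1.019    0.00212
  Change  -1.3041e-04 2.6083e-04
  Equil        1.019   0.002381
  solve Keq expr → x = 1.3041e-04; check Q = 5.5650e-06
Then change container volume by factor 0.8 (V_new/V_old).
Step 3:
                   L          G
  Initial      1.273   0.002976
  Change  1.5703e-04 -3.1405e-04
  Equil        1.274   0.002662
  solve Keq expr → x = -1.5703e-04; check Q = 5.5650e-06

Q₀ = 1.9406e-04; Q > K (proceeds reverse)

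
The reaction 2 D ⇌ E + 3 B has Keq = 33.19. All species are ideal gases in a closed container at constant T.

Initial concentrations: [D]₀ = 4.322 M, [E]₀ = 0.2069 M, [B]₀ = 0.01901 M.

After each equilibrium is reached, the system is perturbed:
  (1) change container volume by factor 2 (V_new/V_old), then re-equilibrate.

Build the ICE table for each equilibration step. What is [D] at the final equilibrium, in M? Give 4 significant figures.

[D]_eq = 0.5932 M

Q₀ = 7.6092e-08 vs Keq = 33.19 ⇒ Q<K, forward
Step 1:
                   D          E          B
  Initial      4.322     0.2069    0.01901
  Change      -2.631      1.315      3.946
  Equil        1.691      1.522      3.965
  solve Keq expr → x = 1.315; check Q = 33.19
Then change container volume by factor 2 (V_new/V_old).
Step 2:
                   D          E          B
  Initial     0.8456     0.7612      1.983
  Change     -0.2523     0.1262     0.3785
  Equil       0.5932     0.8873      2.361
  solve Keq expr → x = 0.1262; check Q = 33.19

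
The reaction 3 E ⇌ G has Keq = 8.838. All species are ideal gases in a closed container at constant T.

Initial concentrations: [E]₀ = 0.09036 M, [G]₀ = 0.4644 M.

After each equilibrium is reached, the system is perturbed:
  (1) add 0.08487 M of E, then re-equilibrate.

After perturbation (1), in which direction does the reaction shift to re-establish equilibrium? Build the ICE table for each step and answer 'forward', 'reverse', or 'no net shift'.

Direction: forward

Q₀ = 629.5 vs Keq = 8.838 ⇒ Q>K, reverse
Step 1:
                  E         G
  Initial   0.09036    0.4644
  Change     0.2593  -0.08645
  Equil      0.3497     0.378
  solve Keq expr → x = -0.08645; check Q = 8.838
Then add 0.08487 M of E.
Step 2:
                  E         G
  Initial    0.4346     0.378
  Change   -0.07712   0.02571
  Equil      0.3575    0.4037
  solve Keq expr → x = 0.02571; check Q = 8.838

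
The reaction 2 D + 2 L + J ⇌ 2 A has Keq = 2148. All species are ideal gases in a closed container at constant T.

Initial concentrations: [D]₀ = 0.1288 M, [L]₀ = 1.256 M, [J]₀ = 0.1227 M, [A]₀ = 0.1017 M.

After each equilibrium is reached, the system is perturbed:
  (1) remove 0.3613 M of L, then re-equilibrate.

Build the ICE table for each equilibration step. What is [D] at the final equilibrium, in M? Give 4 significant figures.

Q₀ = 3.221 vs Keq = 2148 ⇒ Q<K, forward
Step 1:
                    D           L           J           A
  init         0.1288       1.256      0.1227      0.1017
  Δ            -0.113      -0.113    -0.05652       0.113
  eq          0.01576       1.143     0.06618      0.2147
  solve Keq expr → x = 0.05652; check Q = 2148
Then remove 0.3613 M of L.
Step 2:
                    D           L           J           A
  init        0.01576      0.7817     0.06618      0.2147
  Δ          0.005985    0.005985    0.002993   -0.005985
  eq          0.02174      0.7876     0.06917      0.2088
  solve Keq expr → x = -0.002993; check Q = 2148

[D]_eq = 0.02174 M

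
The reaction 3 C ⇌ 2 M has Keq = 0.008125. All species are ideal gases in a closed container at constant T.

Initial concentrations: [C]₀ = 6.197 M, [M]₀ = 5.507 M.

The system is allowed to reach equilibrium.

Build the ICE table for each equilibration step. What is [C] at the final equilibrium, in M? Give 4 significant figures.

[C]_eq = 10.11 M

Q₀ = 0.1274 vs Keq = 0.008125 ⇒ Q>K, reverse
Step 1:
                    C           M
  init          6.197       5.507
  Δ             3.914      -2.609
  eq            10.11       2.898
  solve Keq expr → x = -1.305; check Q = 0.008125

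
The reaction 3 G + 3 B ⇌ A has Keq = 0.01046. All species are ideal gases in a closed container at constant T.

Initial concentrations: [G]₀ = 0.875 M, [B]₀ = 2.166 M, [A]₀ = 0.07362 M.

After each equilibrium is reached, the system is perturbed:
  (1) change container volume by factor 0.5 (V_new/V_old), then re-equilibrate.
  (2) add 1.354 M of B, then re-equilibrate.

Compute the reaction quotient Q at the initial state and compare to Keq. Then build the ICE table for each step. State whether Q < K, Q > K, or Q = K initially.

Q₀ = 0.01081; Q > K (proceeds reverse)

Q₀ = 0.01081 vs Keq = 0.01046 ⇒ Q>K, reverse
Step 1:
                    G           B           A
  I             0.875       2.166     0.07362
  C          0.003554    0.003554   -0.001185
  E            0.8786        2.17     0.07244
  solve Keq expr → x = -0.001185; check Q = 0.01046
Then change container volume by factor 0.5 (V_new/V_old).
Step 2:
                    G           B           A
  I             1.757       4.339      0.1449
  C           -0.7974     -0.7974      0.2658
  E            0.9597       3.542      0.4107
  solve Keq expr → x = 0.2658; check Q = 0.01046
Then add 1.354 M of B.
Step 3:
                    G           B           A
  I            0.9597       4.896      0.4107
  C            -0.199      -0.199     0.06632
  E            0.7607       4.697       0.477
  solve Keq expr → x = 0.06632; check Q = 0.01046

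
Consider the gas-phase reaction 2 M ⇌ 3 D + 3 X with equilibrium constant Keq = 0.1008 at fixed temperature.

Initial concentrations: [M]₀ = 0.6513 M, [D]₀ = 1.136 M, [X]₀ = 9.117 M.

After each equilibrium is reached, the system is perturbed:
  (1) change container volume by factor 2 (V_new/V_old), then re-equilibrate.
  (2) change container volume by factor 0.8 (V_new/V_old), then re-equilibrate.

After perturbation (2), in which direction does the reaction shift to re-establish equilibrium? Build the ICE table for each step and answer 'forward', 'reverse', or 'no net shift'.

Q₀ = 2619 vs Keq = 0.1008 ⇒ Q>K, reverse
Step 1:
                    M           D           X
  init         0.6513       1.136       9.117
  Δ              0.71      -1.065      -1.065
  eq            1.361     0.07099       8.052
  solve Keq expr → x = -0.355; check Q = 0.1008
Then change container volume by factor 2 (V_new/V_old).
Step 2:
                    M           D           X
  init         0.6807      0.0355       4.026
  Δ           -0.0333     0.04995     0.04995
  eq           0.6474     0.08544       4.076
  solve Keq expr → x = 0.01665; check Q = 0.1008
Then change container volume by factor 0.8 (V_new/V_old).
Step 3:
                    M           D           X
  init         0.8092      0.1068       5.095
  Δ            0.0173    -0.02595    -0.02595
  eq           0.8265     0.08086       5.069
  solve Keq expr → x = -0.008649; check Q = 0.1008

Direction: reverse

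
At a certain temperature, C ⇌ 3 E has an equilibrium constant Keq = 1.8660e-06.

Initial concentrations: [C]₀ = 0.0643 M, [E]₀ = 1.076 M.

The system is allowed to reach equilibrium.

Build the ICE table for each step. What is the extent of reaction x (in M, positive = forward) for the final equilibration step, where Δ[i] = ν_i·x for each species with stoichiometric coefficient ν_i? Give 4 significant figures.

x = -0.3556 M

Q₀ = 19.37 vs Keq = 1.8660e-06 ⇒ Q>K, reverse
Step 1:
                    C           E
  I            0.0643       1.076
  C            0.3556      -1.067
  E            0.4199    0.009219
  solve Keq expr → x = -0.3556; check Q = 1.8660e-06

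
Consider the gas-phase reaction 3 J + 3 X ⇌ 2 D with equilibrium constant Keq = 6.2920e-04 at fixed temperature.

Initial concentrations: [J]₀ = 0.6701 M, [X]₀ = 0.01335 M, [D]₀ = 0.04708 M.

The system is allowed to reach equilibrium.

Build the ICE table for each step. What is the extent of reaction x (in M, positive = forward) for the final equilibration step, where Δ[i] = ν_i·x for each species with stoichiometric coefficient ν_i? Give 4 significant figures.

Q₀ = 3096 vs Keq = 6.2920e-04 ⇒ Q>K, reverse
Step 1:
                   J          X          D
  I           0.6701    0.01335    0.04708
  C          0.07004    0.07004    -0.0467
  E           0.7401    0.08339 3.8465e-04
  solve Keq expr → x = -0.02335; check Q = 6.2920e-04

x = -0.02335 M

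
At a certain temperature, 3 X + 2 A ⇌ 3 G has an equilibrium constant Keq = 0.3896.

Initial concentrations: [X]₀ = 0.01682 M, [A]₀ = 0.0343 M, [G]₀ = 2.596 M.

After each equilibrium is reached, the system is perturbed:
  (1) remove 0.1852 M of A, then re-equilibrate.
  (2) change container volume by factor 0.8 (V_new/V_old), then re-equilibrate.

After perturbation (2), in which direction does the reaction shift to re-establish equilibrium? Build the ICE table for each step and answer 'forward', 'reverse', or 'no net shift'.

Direction: forward

Q₀ = 3.1250e+09 vs Keq = 0.3896 ⇒ Q>K, reverse
Step 1:
                    X           A           G
  I           0.01682      0.0343       2.596
  C             1.483      0.9889      -1.483
  E               1.5       1.023       1.113
  solve Keq expr → x = -0.4945; check Q = 0.3896
Then remove 0.1852 M of A.
Step 2:
                    X           A           G
  I               1.5       0.838       1.113
  C           0.06352     0.04234    -0.06352
  E             1.564      0.8804       1.049
  solve Keq expr → x = -0.02117; check Q = 0.3896
Then change container volume by factor 0.8 (V_new/V_old).
Step 3:
                    X           A           G
  I             1.955         1.1       1.311
  C          -0.08873    -0.05915     0.08873
  E             1.866       1.041         1.4
  solve Keq expr → x = 0.02958; check Q = 0.3896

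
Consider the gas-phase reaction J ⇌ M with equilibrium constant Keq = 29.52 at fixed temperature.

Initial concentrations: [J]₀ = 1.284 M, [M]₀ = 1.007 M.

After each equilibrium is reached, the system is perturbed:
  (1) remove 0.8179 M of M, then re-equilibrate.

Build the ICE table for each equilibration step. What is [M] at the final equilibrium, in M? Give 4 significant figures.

Q₀ = 0.7843 vs Keq = 29.52 ⇒ Q<K, forward
Step 1:
                    J           M
  init          1.284       1.007
  Δ            -1.209       1.209
  eq          0.07507       2.216
  solve Keq expr → x = 1.209; check Q = 29.52
Then remove 0.8179 M of M.
Step 2:
                    J           M
  init        0.07507       1.398
  Δ           -0.0268      0.0268
  eq          0.04827       1.425
  solve Keq expr → x = 0.0268; check Q = 29.52

[M]_eq = 1.425 M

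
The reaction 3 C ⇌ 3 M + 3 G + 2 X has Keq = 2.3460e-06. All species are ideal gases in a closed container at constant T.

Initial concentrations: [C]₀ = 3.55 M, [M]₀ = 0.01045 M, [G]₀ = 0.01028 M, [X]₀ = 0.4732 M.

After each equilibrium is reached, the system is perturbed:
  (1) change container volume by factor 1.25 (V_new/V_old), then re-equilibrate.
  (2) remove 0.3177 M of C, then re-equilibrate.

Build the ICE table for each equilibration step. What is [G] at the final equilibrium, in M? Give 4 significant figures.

Q₀ = 6.2049e-15 vs Keq = 2.3460e-06 ⇒ Q<K, forward
Step 1:
                   C          M          G          X
  Initial       3.55    0.01045    0.01028     0.4732
  Change     -0.2345     0.2345     0.2345     0.1564
  Equil        3.315      0.245     0.2448     0.6296
  solve Keq expr → x = 0.07818; check Q = 2.3460e-06
Then change container volume by factor 1.25 (V_new/V_old).
Step 2:
                   C          M          G          X
  Initial      2.652      0.196     0.1958     0.5036
  Change    -0.03497    0.03497    0.03497    0.02331
  Equil        2.617      0.231     0.2308      0.527
  solve Keq expr → x = 0.01166; check Q = 2.3460e-06
Then remove 0.3177 M of C.
Step 3:
                   C          M          G          X
  Initial        2.3      0.231     0.2308      0.527
  Change     0.01269   -0.01269   -0.01269  -0.008463
  Equil        2.312     0.2183     0.2181     0.5185
  solve Keq expr → x = -0.004232; check Q = 2.3460e-06

[G]_eq = 0.2181 M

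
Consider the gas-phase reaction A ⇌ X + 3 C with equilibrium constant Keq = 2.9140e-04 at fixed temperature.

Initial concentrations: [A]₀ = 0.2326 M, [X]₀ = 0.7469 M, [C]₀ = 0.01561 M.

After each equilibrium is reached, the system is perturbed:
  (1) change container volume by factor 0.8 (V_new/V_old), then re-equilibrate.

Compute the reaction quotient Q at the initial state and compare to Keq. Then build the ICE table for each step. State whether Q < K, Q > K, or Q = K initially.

Q₀ = 1.2214e-05 vs Keq = 2.9140e-04 ⇒ Q<K, forward
Step 1:
                    A           X           C
  I            0.2326      0.7469     0.01561
  C         -0.009507    0.009507     0.02852
  E            0.2231      0.7564     0.04413
  solve Keq expr → x = 0.009507; check Q = 2.9140e-04
Then change container volume by factor 0.8 (V_new/V_old).
Step 2:
                    A           X           C
  I            0.2789      0.9455     0.05516
  C          0.003596   -0.003596    -0.01079
  E            0.2825      0.9419     0.04438
  solve Keq expr → x = -0.003596; check Q = 2.9140e-04

Q₀ = 1.2214e-05; Q < K (proceeds forward)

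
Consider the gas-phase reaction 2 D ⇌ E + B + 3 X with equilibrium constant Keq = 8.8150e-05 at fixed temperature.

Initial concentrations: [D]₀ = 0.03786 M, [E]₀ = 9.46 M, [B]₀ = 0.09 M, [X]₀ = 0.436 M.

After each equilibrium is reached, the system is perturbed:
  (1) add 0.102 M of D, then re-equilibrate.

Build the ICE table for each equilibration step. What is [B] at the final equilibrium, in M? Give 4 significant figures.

Q₀ = 49.23 vs Keq = 8.8150e-05 ⇒ Q>K, reverse
Step 1:
                   D          E          B          X
  I          0.03786       9.46       0.09      0.436
  C           0.1798    -0.0899    -0.0899    -0.2697
  E           0.2177       9.37 9.6929e-05     0.1663
  solve Keq expr → x = -0.0899; check Q = 8.8150e-05
Then add 0.102 M of D.
Step 2:
                   D          E          B          X
  I           0.3197       9.37 9.6929e-05     0.1663
  C       -2.2118e-04 1.1059e-04 1.1059e-04 3.3178e-04
  E           0.3194       9.37 2.0752e-04     0.1666
  solve Keq expr → x = 1.1059e-04; check Q = 8.8150e-05

[B]_eq = 2.0752e-04 M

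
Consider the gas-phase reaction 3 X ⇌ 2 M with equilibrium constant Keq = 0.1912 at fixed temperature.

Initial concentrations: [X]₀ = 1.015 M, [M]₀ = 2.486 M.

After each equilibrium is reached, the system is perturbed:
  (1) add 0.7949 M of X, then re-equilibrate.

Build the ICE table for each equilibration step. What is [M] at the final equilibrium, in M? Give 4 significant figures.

Q₀ = 5.91 vs Keq = 0.1912 ⇒ Q>K, reverse
Step 1:
                   X          M
  init         1.015      2.486
  Δ            1.347    -0.8983
  eq           2.362      1.588
  solve Keq expr → x = -0.4491; check Q = 0.1912
Then add 0.7949 M of X.
Step 2:
                   X          M
  init         3.157      1.588
  Δ          -0.4845      0.323
  eq           2.673      1.911
  solve Keq expr → x = 0.1615; check Q = 0.1912

[M]_eq = 1.911 M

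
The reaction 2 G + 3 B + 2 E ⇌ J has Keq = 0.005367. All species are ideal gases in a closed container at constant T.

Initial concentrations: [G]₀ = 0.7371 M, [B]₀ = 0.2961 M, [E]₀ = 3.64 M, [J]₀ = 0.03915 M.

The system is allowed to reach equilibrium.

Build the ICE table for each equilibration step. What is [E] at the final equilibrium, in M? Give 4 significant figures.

Q₀ = 0.2095 vs Keq = 0.005367 ⇒ Q>K, reverse
Step 1:
                    G           B           E           J
  init         0.7371      0.2961        3.64     0.03915
  Δ           0.07192      0.1079     0.07192    -0.03596
  eq            0.809       0.404       3.712    0.003191
  solve Keq expr → x = -0.03596; check Q = 0.005367

[E]_eq = 3.712 M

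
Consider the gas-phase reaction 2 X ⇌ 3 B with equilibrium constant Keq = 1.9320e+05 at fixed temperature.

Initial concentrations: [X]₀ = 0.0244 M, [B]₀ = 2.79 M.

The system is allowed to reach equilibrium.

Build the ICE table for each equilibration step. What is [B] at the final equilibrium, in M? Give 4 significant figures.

[B]_eq = 2.811 M

Q₀ = 3.6478e+04 vs Keq = 1.9320e+05 ⇒ Q<K, forward
Step 1:
                  X         B
  init       0.0244      2.79
  Δ        -0.01368   0.02052
  eq        0.01072     2.811
  solve Keq expr → x = 0.00684; check Q = 1.9320e+05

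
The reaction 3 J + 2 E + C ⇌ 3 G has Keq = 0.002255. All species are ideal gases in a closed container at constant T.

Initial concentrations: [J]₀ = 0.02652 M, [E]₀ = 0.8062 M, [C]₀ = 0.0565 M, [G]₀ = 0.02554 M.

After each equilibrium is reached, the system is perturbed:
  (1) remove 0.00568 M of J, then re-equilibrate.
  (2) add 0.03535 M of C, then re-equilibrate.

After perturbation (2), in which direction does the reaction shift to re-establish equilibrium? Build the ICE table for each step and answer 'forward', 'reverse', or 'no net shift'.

Direction: forward

Q₀ = 24.32 vs Keq = 0.002255 ⇒ Q>K, reverse
Step 1:
                  J         E         C         G
  I         0.02652    0.8062    0.0565   0.02554
  C         0.02325    0.0155  0.007749  -0.02325
  E         0.04977    0.8217   0.06425  0.002293
  solve Keq expr → x = -0.007749; check Q = 0.002255
Then remove 0.00568 M of J.
Step 2:
                  J         E         C         G
  I         0.04409    0.8217   0.06425  0.002293
  C       2.4908e-04 1.6605e-04 8.3027e-05 -2.4908e-04
  E         0.04434    0.8219   0.06433  0.002044
  solve Keq expr → x = -8.3027e-05; check Q = 0.002255
Then add 0.03535 M of C.
Step 3:
                  J         E         C         G
  I         0.04434    0.8219   0.09968  0.002044
  C       -3.0386e-04 -2.0257e-04 -1.0129e-04 3.0386e-04
  E         0.04403    0.8217   0.09958  0.002348
  solve Keq expr → x = 1.0129e-04; check Q = 0.002255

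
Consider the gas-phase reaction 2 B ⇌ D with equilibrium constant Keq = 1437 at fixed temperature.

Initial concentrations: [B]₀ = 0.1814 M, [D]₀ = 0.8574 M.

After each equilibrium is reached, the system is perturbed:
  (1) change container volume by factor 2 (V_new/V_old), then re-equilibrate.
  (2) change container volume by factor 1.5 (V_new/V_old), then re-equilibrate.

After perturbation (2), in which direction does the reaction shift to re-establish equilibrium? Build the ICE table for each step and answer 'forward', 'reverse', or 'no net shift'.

Direction: reverse

Q₀ = 26.06 vs Keq = 1437 ⇒ Q<K, forward
Step 1:
                    B           D
  init         0.1814      0.8574
  Δ           -0.1559     0.07794
  eq          0.02551      0.9353
  solve Keq expr → x = 0.07794; check Q = 1437
Then change container volume by factor 2 (V_new/V_old).
Step 2:
                    B           D
  init        0.01276      0.4677
  Δ          0.005233   -0.002617
  eq          0.01799      0.4651
  solve Keq expr → x = -0.002617; check Q = 1437
Then change container volume by factor 1.5 (V_new/V_old).
Step 3:
                    B           D
  init        0.01199        0.31
  Δ          0.002664   -0.001332
  eq          0.01466      0.3087
  solve Keq expr → x = -0.001332; check Q = 1437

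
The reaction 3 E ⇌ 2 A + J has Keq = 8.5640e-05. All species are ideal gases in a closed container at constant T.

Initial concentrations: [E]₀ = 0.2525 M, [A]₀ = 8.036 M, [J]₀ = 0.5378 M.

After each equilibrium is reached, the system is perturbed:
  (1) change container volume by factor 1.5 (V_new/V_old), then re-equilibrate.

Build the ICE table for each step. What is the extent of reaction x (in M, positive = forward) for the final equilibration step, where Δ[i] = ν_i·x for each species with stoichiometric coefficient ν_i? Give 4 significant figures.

Q₀ = 2157 vs Keq = 8.5640e-05 ⇒ Q>K, reverse
Step 1:
                   E          A          J
  init        0.2525      8.036     0.5378
  Δ            1.613     -1.076    -0.5378
  eq           1.866       6.96 1.1483e-05
  solve Keq expr → x = -0.5378; check Q = 8.5640e-05
Then change container volume by factor 1.5 (V_new/V_old).
Step 2:
                   E          A          J
  init         1.244       4.64 7.6552e-06
  Δ                0          0          0
  eq           1.244       4.64 7.6552e-06
  solve Keq expr → x = 0; check Q = 8.5640e-05

x = 0 M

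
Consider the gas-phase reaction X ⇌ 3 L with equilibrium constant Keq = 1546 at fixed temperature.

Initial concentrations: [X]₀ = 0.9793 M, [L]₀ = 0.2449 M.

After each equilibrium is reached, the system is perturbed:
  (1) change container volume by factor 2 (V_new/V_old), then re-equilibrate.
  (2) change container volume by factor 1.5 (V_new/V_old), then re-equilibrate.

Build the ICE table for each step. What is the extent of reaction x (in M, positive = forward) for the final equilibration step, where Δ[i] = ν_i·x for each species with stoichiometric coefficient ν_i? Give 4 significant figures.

Q₀ = 0.015 vs Keq = 1546 ⇒ Q<K, forward
Step 1:
                    X           L
  Initial      0.9793      0.2449
  Change      -0.9596       2.879
  Equil       0.01971       3.124
  solve Keq expr → x = 0.9596; check Q = 1546
Then change container volume by factor 2 (V_new/V_old).
Step 2:
                    X           L
  Initial    0.009857       1.562
  Change    -0.007288     0.02186
  Equil      0.002569       1.584
  solve Keq expr → x = 0.007288; check Q = 1546
Then change container volume by factor 1.5 (V_new/V_old).
Step 3:
                    X           L
  Initial    0.001713       1.056
  Change  -9.4542e-04    0.002836
  Equil    7.6740e-04       1.059
  solve Keq expr → x = 9.4542e-04; check Q = 1546

x = 9.4542e-04 M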